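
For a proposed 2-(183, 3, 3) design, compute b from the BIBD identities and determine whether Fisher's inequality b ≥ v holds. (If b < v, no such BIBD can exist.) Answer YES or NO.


b = λv(v − 1)/(k(k − 1)) = 3·183·182/(3·2) = 99918/6 = 16653.
Compare with v = 183: b ≥ v, so Fisher's inequality holds.

YES


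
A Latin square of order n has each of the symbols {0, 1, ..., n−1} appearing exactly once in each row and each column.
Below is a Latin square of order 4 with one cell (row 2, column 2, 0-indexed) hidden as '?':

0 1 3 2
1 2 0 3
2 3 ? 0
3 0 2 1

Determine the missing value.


Row 2 contains symbols [0, 2, 3] — missing [1].
Column 2 contains symbols [0, 2, 3] — missing [1].
The missing symbol must appear in both missing sets; intersection = [1].
Therefore the hidden value is 1.

Missing value = 1.


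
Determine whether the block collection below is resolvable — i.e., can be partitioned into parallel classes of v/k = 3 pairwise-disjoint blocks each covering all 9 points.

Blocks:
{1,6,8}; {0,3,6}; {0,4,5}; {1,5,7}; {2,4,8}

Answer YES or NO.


v = 9, block size k = 3, number of blocks = 5.
For resolvability, blocks must partition into parallel classes of size v/k = 3.
Total blocks must therefore be a multiple of 3: 5 = 3·1 + 2 ⇒ not divisible ✗.
Resolvable? NO.

NO


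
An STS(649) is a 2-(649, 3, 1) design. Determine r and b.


An STS(v) is a 2-(v, 3, 1) BIBD: block size k = 3, λ = 1.
Replication: r(k − 1) = λ(v − 1) ⇒ r·2 = 649 − 1 = 648 ⇒ r = 324.
Block count: b = v(v − 1)/6 = 649·648/6 = 420552/6 = 70092.
(Check via bk = vr: 70092·3 = 210276 = 649·324 = 210276 ✓.)

r = 324, b = 70092.


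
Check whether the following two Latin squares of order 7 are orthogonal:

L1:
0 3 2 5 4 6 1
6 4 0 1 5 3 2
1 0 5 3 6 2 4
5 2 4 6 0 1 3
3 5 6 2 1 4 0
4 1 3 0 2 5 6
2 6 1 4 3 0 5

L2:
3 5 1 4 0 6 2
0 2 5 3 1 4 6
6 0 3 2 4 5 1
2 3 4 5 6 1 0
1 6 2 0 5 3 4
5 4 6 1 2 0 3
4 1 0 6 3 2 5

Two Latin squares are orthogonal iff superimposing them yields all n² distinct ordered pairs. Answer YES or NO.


Form the n² = 49 superimposed pairs (L1[i][j], L2[i][j]), row by row (rows and columns indexed from 0):
row 0: (0,3) (3,5) (2,1) (5,4) (4,0) (6,6) (1,2)
row 1: (6,0) (4,2) (0,5) (1,3) (5,1) (3,4) (2,6)
row 2: (1,6) (0,0) (5,3) (3,2) (6,4) (2,5) (4,1)
row 3: (5,2) (2,3) (4,4) (6,5) (0,6) (1,1) (3,0)
row 4: (3,1) (5,6) (6,2) (2,0) (1,5) (4,3) (0,4)
row 5: (4,5) (1,4) (3,6) (0,1) (2,2) (5,0) (6,3)
row 6: (2,4) (6,1) (1,0) (4,6) (3,3) (0,2) (5,5)
Orthogonality requires all 49 pairs distinct.
Check by first coordinate: for each symbol s of L1, list the L2 entries in the n cells where L1 = s; they must all differ.
  L1 = 0: L2 entries (in reading order) 3, 5, 0, 6, 4, 1, 2 — all 7 distinct ✓
  L1 = 1: L2 entries (in reading order) 2, 3, 6, 1, 5, 4, 0 — all 7 distinct ✓
  L1 = 2: L2 entries (in reading order) 1, 6, 5, 3, 0, 2, 4 — all 7 distinct ✓
  L1 = 3: L2 entries (in reading order) 5, 4, 2, 0, 1, 6, 3 — all 7 distinct ✓
  L1 = 4: L2 entries (in reading order) 0, 2, 1, 4, 3, 5, 6 — all 7 distinct ✓
  L1 = 5: L2 entries (in reading order) 4, 1, 3, 2, 6, 0, 5 — all 7 distinct ✓
  L1 = 6: L2 entries (in reading order) 6, 0, 4, 5, 2, 3, 1 — all 7 distinct ✓
Every symbol of L1 meets every symbol of L2 exactly once, so all 49 pairs are distinct (49 of 49).
Conclusion: YES.

YES


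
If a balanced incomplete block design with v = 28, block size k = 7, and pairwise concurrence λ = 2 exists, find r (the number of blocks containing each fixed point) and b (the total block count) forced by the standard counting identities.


Any 2-(v, k, λ) BIBD satisfies two necessary conditions:
  (i)  Each point sits in r blocks, and counting incidences through any fixed point gives r(k − 1) = λ(v − 1), so r = λ(v − 1)/(k − 1).
  (ii) Total incidences bk = vr, so b = vr/k.
Step 1: r = λ(v − 1)/(k − 1) = 2·(28 − 1)/(7 − 1) = 2·27/6 = 54/6 = 9.
Step 2: b = vr/k = 28·9/7 = 252/7 = 36.
Check integrality: r = 9 ∈ Z ✓, b = 36 ∈ Z ✓.
(These identities are necessary conditions: they determine r and b for any design with these parameters, but do not by themselves prove that one exists.)

r = 9, b = 36.


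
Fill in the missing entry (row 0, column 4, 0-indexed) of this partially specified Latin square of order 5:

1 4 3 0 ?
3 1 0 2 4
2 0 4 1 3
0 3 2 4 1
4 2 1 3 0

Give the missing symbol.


Row 0 contains symbols [0, 1, 3, 4] — missing [2].
Column 4 contains symbols [0, 1, 3, 4] — missing [2].
The missing symbol must appear in both missing sets; intersection = [2].
Therefore the hidden value is 2.

Missing value = 2.


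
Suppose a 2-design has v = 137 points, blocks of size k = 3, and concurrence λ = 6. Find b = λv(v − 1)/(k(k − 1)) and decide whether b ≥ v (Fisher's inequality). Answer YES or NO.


b = λv(v − 1)/(k(k − 1)) = 6·137·136/(3·2) = 111792/6 = 18632.
Compare with v = 137: b ≥ v, so Fisher's inequality holds.

YES


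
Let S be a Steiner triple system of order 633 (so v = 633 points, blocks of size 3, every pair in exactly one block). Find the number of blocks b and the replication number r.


An STS(v) is a 2-(v, 3, 1) BIBD: block size k = 3, λ = 1.
Replication: r(k − 1) = λ(v − 1) ⇒ r·2 = 633 − 1 = 632 ⇒ r = 316.
Block count: bk = vr ⇒ b·3 = 633·316 = 200028 ⇒ b = 66676.
(Check via b = v(v − 1)/6 = 633·632/6 = 400056/6 = 66676.)

r = 316, b = 66676.


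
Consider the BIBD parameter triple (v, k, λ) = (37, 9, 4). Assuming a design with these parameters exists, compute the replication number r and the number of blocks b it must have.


Any 2-(v, k, λ) BIBD satisfies two necessary conditions:
  (i)  Each point sits in r blocks, and counting incidences through any fixed point gives r(k − 1) = λ(v − 1), so r = λ(v − 1)/(k − 1).
  (ii) Total incidences bk = vr, so b = vr/k.
Step 1: r = λ(v − 1)/(k − 1) = 4·(37 − 1)/(9 − 1) = 4·36/8 = 144/8 = 18.
Step 2: b = vr/k = 37·18/9 = 666/9 = 74.
Check integrality: r = 18 ∈ Z ✓, b = 74 ∈ Z ✓.
(These identities are necessary conditions: they determine r and b for any design with these parameters, but do not by themselves prove that one exists.)

r = 18, b = 74.


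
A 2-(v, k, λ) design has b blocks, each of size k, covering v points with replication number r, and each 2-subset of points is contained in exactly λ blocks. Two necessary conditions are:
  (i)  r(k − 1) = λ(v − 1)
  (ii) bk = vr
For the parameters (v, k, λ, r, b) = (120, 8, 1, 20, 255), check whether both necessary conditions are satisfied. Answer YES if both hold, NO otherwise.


Condition (i): r(k − 1) = 20·7 = 140; λ(v − 1) = 1·119 = 119. Match? NO.
Condition (ii): bk = 255·8 = 2040; vr = 120·20 = 2400. Match? NO.
Both conditions hold? NO.

NO


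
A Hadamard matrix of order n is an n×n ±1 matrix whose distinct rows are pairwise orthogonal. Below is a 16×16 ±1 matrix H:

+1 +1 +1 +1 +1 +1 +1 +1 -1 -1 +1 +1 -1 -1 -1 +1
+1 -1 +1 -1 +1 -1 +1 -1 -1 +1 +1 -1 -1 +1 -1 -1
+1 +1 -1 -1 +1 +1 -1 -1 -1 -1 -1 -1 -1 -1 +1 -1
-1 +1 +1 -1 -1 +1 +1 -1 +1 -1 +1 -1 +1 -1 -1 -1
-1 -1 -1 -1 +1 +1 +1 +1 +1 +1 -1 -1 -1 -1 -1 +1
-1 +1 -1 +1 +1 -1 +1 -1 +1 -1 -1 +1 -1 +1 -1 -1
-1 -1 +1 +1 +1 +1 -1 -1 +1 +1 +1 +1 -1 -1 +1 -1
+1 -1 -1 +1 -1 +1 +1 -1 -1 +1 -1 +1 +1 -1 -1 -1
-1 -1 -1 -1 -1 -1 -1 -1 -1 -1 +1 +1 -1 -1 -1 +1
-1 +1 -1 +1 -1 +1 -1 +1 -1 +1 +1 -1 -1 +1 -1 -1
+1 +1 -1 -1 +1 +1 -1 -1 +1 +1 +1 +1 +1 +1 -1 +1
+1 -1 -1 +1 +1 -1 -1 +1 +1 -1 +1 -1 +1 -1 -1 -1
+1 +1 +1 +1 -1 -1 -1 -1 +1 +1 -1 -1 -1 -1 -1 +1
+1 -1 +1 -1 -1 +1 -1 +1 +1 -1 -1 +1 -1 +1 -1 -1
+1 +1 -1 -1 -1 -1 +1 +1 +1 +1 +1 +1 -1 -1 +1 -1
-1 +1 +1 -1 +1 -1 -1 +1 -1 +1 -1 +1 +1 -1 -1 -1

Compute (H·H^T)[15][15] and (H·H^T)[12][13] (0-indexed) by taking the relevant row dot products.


Row 12 of H: [1, 1, 1, 1, -1, -1, -1, -1, 1, 1, -1, -1, -1, -1, -1, 1].
Row 13 of H: [1, -1, 1, -1, -1, 1, -1, 1, 1, -1, -1, 1, -1, 1, -1, -1].
Row 15 of H: [-1, 1, 1, -1, 1, -1, -1, 1, -1, 1, -1, 1, 1, -1, -1, -1].
(H·H^T)[15][15] = Σ_j H[15][j]·H[15][j] = (-1)² + (1)² + (1)² + (-1)² + (1)² + (-1)² + (-1)² + (1)² + (-1)² + (1)² + (-1)² + (1)² + (1)² + (-1)² + (-1)² + (-1)² = 1 + 1 + 1 + 1 + 1 + 1 + 1 + 1 + 1 + 1 + 1 + 1 + 1 + 1 + 1 + 1 = 16.
(H·H^T)[12][13] = Σ_j H[12][j]·H[13][j] = (1)·(1) + (1)·(-1) + (1)·(1) + (1)·(-1) + (-1)·(-1) + (-1)·(1) + (-1)·(-1) + (-1)·(1) + (1)·(1) + (1)·(-1) + (-1)·(-1) + (-1)·(1) + (-1)·(-1) + (-1)·(1) + (-1)·(-1) + (1)·(-1) = 1 + -1 + 1 + -1 + 1 + -1 + 1 + -1 + 1 + -1 + 1 + -1 + 1 + -1 + 1 + -1 = 0.
So rows 12 and 13 are orthogonal; the diagonal entry equals n = 16.

(15,15) entry = 16; (12,13) entry = 0.


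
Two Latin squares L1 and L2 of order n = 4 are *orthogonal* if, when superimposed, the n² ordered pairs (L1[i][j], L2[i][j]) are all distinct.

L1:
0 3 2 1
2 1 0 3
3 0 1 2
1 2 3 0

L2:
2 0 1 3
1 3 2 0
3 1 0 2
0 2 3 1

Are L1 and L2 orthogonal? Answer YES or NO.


Form the n² = 16 superimposed pairs (L1[i][j], L2[i][j]), row by row (rows and columns indexed from 0):
row 0: (0,2) (3,0) (2,1) (1,3)
row 1: (2,1) (1,3) (0,2) (3,0)
row 2: (3,3) (0,1) (1,0) (2,2)
row 3: (1,0) (2,2) (3,3) (0,1)
Orthogonality requires all 16 pairs distinct.
But the pair (2,1) repeats: cell (0,2) has L1 = 2, L2 = 1, and cell (1,0) has L1 = 2, L2 = 1.
A repeated pair means some other pair never occurs (only 8 distinct pairs out of 16), so the squares are not orthogonal.
Conclusion: NO.

NO


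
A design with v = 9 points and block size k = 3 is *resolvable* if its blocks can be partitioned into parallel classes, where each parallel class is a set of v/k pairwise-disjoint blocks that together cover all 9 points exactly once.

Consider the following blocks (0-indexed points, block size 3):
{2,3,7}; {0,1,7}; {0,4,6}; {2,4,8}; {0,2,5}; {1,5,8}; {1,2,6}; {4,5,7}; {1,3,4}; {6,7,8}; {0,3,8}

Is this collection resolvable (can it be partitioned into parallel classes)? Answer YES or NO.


v = 9, block size k = 3, number of blocks = 11.
For resolvability, blocks must partition into parallel classes of size v/k = 3.
Total blocks must therefore be a multiple of 3: 11 = 3·3 + 2 ⇒ not divisible ✗.
Resolvable? NO.

NO


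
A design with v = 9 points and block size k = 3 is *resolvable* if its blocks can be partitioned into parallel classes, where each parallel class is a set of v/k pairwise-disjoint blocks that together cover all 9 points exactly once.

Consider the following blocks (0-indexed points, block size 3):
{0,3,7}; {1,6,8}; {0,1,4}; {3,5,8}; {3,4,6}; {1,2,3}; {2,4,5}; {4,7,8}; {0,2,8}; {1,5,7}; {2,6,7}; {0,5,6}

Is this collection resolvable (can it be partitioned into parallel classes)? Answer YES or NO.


v = 9, block size k = 3, number of blocks = 12.
For resolvability, blocks must partition into parallel classes of size v/k = 3.
Total blocks must therefore be a multiple of 3: 12 = 3·4 + 0 ⇒ divisible ✓.
Greedy packing gives 4 candidate class(es). Each should be a full parallel class (size 3, covers all 9 points).
  Class 1 (3 blocks): {0,3,7}; {1,6,8}; {2,4,5}. Points covered: [0, 1, 2, 3, 4, 5, 6, 7, 8].
  Class 2 (3 blocks): {0,1,4}; {3,5,8}; {2,6,7}. Points covered: [0, 1, 2, 3, 4, 5, 6, 7, 8].
  Class 3 (3 blocks): {3,4,6}; {0,2,8}; {1,5,7}. Points covered: [0, 1, 2, 3, 4, 5, 6, 7, 8].
  Class 4 (3 blocks): {1,2,3}; {4,7,8}; {0,5,6}. Points covered: [0, 1, 2, 3, 4, 5, 6, 7, 8].
All classes full (size 3)? YES. All classes cover every point? YES.
Resolvable? YES.

YES


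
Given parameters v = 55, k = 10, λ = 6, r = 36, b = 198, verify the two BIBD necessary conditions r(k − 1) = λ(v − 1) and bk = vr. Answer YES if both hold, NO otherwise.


Condition (i): r(k − 1) = 36·9 = 324; λ(v − 1) = 6·54 = 324. Match? YES.
Condition (ii): bk = 198·10 = 1980; vr = 55·36 = 1980. Match? YES.
Both conditions hold? YES.

YES


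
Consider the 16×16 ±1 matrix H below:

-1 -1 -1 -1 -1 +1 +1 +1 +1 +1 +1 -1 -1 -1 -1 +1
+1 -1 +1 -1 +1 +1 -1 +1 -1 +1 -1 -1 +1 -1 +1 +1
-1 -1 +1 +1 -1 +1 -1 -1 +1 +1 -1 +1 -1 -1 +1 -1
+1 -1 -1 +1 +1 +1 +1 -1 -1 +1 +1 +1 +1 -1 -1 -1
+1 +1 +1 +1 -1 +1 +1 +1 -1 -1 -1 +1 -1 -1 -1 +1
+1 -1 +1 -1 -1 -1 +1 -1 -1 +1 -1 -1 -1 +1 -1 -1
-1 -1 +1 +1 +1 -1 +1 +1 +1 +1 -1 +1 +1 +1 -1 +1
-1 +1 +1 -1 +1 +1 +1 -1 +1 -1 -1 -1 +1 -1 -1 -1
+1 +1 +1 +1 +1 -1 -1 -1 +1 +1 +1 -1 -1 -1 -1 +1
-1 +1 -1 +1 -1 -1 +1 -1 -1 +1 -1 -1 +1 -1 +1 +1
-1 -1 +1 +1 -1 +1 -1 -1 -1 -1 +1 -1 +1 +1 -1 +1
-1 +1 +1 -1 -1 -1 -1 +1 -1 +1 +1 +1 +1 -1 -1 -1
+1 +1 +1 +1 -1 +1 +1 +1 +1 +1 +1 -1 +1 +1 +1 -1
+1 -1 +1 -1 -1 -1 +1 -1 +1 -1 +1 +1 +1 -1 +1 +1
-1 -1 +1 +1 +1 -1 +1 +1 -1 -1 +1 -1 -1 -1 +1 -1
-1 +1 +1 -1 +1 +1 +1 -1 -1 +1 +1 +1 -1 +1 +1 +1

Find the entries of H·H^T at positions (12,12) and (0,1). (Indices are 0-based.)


Row 0 of H: [-1, -1, -1, -1, -1, 1, 1, 1, 1, 1, 1, -1, -1, -1, -1, 1].
Row 1 of H: [1, -1, 1, -1, 1, 1, -1, 1, -1, 1, -1, -1, 1, -1, 1, 1].
Row 12 of H: [1, 1, 1, 1, -1, 1, 1, 1, 1, 1, 1, -1, 1, 1, 1, -1].
(H·H^T)[12][12] = Σ_j H[12][j]·H[12][j] = (1)² + (1)² + (1)² + (1)² + (-1)² + (1)² + (1)² + (1)² + (1)² + (1)² + (1)² + (-1)² + (1)² + (1)² + (1)² + (-1)² = 1 + 1 + 1 + 1 + 1 + 1 + 1 + 1 + 1 + 1 + 1 + 1 + 1 + 1 + 1 + 1 = 16.
(H·H^T)[0][1] = Σ_j H[0][j]·H[1][j] = (-1)·(1) + (-1)·(-1) + (-1)·(1) + (-1)·(-1) + (-1)·(1) + (1)·(1) + (1)·(-1) + (1)·(1) + (1)·(-1) + (1)·(1) + (1)·(-1) + (-1)·(-1) + (-1)·(1) + (-1)·(-1) + (-1)·(1) + (1)·(1) = -1 + 1 + -1 + 1 + -1 + 1 + -1 + 1 + -1 + 1 + -1 + 1 + -1 + 1 + -1 + 1 = 0.
So rows 0 and 1 are orthogonal; the diagonal entry equals n = 16.

(12,12) entry = 16; (0,1) entry = 0.


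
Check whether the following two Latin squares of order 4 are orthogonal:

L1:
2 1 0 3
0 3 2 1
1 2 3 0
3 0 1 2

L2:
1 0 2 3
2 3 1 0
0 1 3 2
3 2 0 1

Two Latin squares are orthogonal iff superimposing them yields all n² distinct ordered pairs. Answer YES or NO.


Form the n² = 16 superimposed pairs (L1[i][j], L2[i][j]), row by row (rows and columns indexed from 0):
row 0: (2,1) (1,0) (0,2) (3,3)
row 1: (0,2) (3,3) (2,1) (1,0)
row 2: (1,0) (2,1) (3,3) (0,2)
row 3: (3,3) (0,2) (1,0) (2,1)
Orthogonality requires all 16 pairs distinct.
But the pair (0,2) repeats: cell (0,2) has L1 = 0, L2 = 2, and cell (1,0) has L1 = 0, L2 = 2.
A repeated pair means some other pair never occurs (only 4 distinct pairs out of 16), so the squares are not orthogonal.
Conclusion: NO.

NO


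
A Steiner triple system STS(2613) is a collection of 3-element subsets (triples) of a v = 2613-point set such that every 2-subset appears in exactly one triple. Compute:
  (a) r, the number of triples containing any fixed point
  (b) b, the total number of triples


An STS(v) is a 2-(v, 3, 1) BIBD: block size k = 3, λ = 1.
Replication: r(k − 1) = λ(v − 1) ⇒ r·2 = 2613 − 1 = 2612 ⇒ r = 1306.
Block count: bk = vr ⇒ b·3 = 2613·1306 = 3412578 ⇒ b = 1137526.
(Check via b = v(v − 1)/6 = 2613·2612/6 = 6825156/6 = 1137526.)

r = 1306, b = 1137526.


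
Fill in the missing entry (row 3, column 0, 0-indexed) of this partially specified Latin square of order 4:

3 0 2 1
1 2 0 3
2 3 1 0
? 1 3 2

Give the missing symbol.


Row 3 contains symbols [1, 2, 3] — missing [0].
Column 0 contains symbols [1, 2, 3] — missing [0].
The missing symbol must appear in both missing sets; intersection = [0].
Therefore the hidden value is 0.

Missing value = 0.


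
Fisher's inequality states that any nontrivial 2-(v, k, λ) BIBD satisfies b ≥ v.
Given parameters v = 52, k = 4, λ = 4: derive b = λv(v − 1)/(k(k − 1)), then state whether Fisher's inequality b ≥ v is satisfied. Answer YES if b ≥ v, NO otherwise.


b = λv(v − 1)/(k(k − 1)) = 4·52·51/(4·3) = 10608/12 = 884.
Compare with v = 52: b ≥ v, so Fisher's inequality holds.

YES


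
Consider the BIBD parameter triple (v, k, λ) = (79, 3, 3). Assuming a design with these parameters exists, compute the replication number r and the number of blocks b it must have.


Any 2-(v, k, λ) BIBD satisfies two necessary conditions:
  (i)  Each point sits in r blocks, and counting incidences through any fixed point gives r(k − 1) = λ(v − 1), so r = λ(v − 1)/(k − 1).
  (ii) Total incidences bk = vr, so b = vr/k.
Step 1: r = λ(v − 1)/(k − 1) = 3·(79 − 1)/(3 − 1) = 3·78/2 = 234/2 = 117.
Step 2: b = vr/k = 79·117/3 = 9243/3 = 3081.
Check integrality: r = 117 ∈ Z ✓, b = 3081 ∈ Z ✓.
(These identities are necessary conditions: they determine r and b for any design with these parameters, but do not by themselves prove that one exists.)

r = 117, b = 3081.


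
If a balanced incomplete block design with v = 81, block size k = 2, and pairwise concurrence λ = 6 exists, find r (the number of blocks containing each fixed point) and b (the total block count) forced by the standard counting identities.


Any 2-(v, k, λ) BIBD satisfies two necessary conditions:
  (i)  Each point sits in r blocks, and counting incidences through any fixed point gives r(k − 1) = λ(v − 1), so r = λ(v − 1)/(k − 1).
  (ii) Total incidences bk = vr, so b = vr/k.
Step 1: r = λ(v − 1)/(k − 1) = 6·(81 − 1)/(2 − 1) = 6·80/1 = 480/1 = 480.
Step 2: b = vr/k = 81·480/2 = 38880/2 = 19440.
Check integrality: r = 480 ∈ Z ✓, b = 19440 ∈ Z ✓.
(These identities are necessary conditions: they determine r and b for any design with these parameters, but do not by themselves prove that one exists.)

r = 480, b = 19440.


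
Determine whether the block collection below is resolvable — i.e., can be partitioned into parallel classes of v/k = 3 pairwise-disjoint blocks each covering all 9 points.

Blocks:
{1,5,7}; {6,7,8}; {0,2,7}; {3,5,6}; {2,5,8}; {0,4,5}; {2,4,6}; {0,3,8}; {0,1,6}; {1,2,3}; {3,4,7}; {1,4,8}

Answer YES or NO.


v = 9, block size k = 3, number of blocks = 12.
For resolvability, blocks must partition into parallel classes of size v/k = 3.
Total blocks must therefore be a multiple of 3: 12 = 3·4 + 0 ⇒ divisible ✓.
Greedy packing gives 4 candidate class(es). Each should be a full parallel class (size 3, covers all 9 points).
  Class 1 (3 blocks): {1,5,7}; {2,4,6}; {0,3,8}. Points covered: [0, 1, 2, 3, 4, 5, 6, 7, 8].
  Class 2 (3 blocks): {6,7,8}; {0,4,5}; {1,2,3}. Points covered: [0, 1, 2, 3, 4, 5, 6, 7, 8].
  Class 3 (3 blocks): {0,2,7}; {3,5,6}; {1,4,8}. Points covered: [0, 1, 2, 3, 4, 5, 6, 7, 8].
  Class 4 (3 blocks): {2,5,8}; {0,1,6}; {3,4,7}. Points covered: [0, 1, 2, 3, 4, 5, 6, 7, 8].
All classes full (size 3)? YES. All classes cover every point? YES.
Resolvable? YES.

YES


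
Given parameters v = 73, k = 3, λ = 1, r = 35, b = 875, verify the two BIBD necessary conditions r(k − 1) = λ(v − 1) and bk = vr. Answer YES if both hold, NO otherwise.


Condition (i): r(k − 1) = 35·2 = 70; λ(v − 1) = 1·72 = 72. Match? NO.
Condition (ii): bk = 875·3 = 2625; vr = 73·35 = 2555. Match? NO.
Both conditions hold? NO.

NO


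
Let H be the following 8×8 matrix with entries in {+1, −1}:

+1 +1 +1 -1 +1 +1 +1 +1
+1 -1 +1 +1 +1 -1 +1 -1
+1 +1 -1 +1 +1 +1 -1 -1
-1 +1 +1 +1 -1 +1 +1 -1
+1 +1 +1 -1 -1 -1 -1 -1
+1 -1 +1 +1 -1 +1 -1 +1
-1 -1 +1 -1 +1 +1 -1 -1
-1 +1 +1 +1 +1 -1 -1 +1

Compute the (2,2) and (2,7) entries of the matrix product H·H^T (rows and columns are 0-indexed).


Row 2 of H: [1, 1, -1, 1, 1, 1, -1, -1].
Row 7 of H: [-1, 1, 1, 1, 1, -1, -1, 1].
(H·H^T)[2][2] = Σ_j H[2][j]·H[2][j] = (1)² + (1)² + (-1)² + (1)² + (1)² + (1)² + (-1)² + (-1)² = 1 + 1 + 1 + 1 + 1 + 1 + 1 + 1 = 8.
(H·H^T)[2][7] = Σ_j H[2][j]·H[7][j] = (1)·(-1) + (1)·(1) + (-1)·(1) + (1)·(1) + (1)·(1) + (1)·(-1) + (-1)·(-1) + (-1)·(1) = -1 + 1 + -1 + 1 + 1 + -1 + 1 + -1 = 0.
So rows 2 and 7 are orthogonal; the diagonal entry equals n = 8.

(2,2) entry = 8; (2,7) entry = 0.


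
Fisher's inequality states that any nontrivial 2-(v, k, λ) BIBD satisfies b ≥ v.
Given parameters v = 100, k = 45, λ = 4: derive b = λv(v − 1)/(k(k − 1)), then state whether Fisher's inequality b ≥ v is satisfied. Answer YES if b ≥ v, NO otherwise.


b = λv(v − 1)/(k(k − 1)) = 4·100·99/(45·44) = 39600/1980 = 20.
Compare with v = 100: b < v, so Fisher's inequality fails.

NO


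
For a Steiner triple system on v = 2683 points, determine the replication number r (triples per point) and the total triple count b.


An STS(v) is a 2-(v, 3, 1) BIBD: block size k = 3, λ = 1.
Replication: r(k − 1) = λ(v − 1) ⇒ r·2 = 2683 − 1 = 2682 ⇒ r = 1341.
Block count: b = v(v − 1)/6 = 2683·2682/6 = 7195806/6 = 1199301.

r = 1341, b = 1199301.


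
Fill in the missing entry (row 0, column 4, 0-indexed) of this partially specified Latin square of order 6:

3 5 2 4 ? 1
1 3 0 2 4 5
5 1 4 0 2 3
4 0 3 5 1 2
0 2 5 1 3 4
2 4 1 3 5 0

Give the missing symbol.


Row 0 contains symbols [1, 2, 3, 4, 5] — missing [0].
Column 4 contains symbols [1, 2, 3, 4, 5] — missing [0].
The missing symbol must appear in both missing sets; intersection = [0].
Therefore the hidden value is 0.

Missing value = 0.


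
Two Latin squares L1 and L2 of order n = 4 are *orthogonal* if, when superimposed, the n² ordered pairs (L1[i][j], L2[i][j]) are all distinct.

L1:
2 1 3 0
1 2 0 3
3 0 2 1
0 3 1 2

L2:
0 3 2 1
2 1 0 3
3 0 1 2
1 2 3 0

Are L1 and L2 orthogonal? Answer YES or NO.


Form the n² = 16 superimposed pairs (L1[i][j], L2[i][j]), row by row (rows and columns indexed from 0):
row 0: (2,0) (1,3) (3,2) (0,1)
row 1: (1,2) (2,1) (0,0) (3,3)
row 2: (3,3) (0,0) (2,1) (1,2)
row 3: (0,1) (3,2) (1,3) (2,0)
Orthogonality requires all 16 pairs distinct.
But the pair (3,3) repeats: cell (1,3) has L1 = 3, L2 = 3, and cell (2,0) has L1 = 3, L2 = 3.
A repeated pair means some other pair never occurs (only 8 distinct pairs out of 16), so the squares are not orthogonal.
Conclusion: NO.

NO


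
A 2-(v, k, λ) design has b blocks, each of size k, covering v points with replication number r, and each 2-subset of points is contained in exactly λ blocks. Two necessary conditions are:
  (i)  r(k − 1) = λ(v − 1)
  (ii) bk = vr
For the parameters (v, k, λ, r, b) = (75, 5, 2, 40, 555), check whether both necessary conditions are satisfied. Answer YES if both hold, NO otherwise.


Condition (i): r(k − 1) = 40·4 = 160; λ(v − 1) = 2·74 = 148. Match? NO.
Condition (ii): bk = 555·5 = 2775; vr = 75·40 = 3000. Match? NO.
Both conditions hold? NO.

NO


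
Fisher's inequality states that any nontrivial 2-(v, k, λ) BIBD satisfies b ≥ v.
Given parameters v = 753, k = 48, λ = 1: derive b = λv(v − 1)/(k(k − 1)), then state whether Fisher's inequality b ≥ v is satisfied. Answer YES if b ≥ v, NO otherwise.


b = λv(v − 1)/(k(k − 1)) = 1·753·752/(48·47) = 566256/2256 = 251.
Compare with v = 753: b < v, so Fisher's inequality fails.

NO


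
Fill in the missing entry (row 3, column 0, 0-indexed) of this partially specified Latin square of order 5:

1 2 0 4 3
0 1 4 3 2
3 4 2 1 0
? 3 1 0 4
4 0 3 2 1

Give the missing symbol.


Row 3 contains symbols [0, 1, 3, 4] — missing [2].
Column 0 contains symbols [0, 1, 3, 4] — missing [2].
The missing symbol must appear in both missing sets; intersection = [2].
Therefore the hidden value is 2.

Missing value = 2.


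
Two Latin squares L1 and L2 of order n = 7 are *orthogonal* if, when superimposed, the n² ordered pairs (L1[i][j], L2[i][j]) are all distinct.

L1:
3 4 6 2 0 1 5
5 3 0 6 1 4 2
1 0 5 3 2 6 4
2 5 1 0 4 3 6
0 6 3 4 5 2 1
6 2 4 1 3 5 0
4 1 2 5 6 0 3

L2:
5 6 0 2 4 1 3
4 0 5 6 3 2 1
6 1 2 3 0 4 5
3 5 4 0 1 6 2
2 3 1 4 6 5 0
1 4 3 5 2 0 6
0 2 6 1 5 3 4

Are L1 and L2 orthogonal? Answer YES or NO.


Form the n² = 49 superimposed pairs (L1[i][j], L2[i][j]), row by row (rows and columns indexed from 0):
row 0: (3,5) (4,6) (6,0) (2,2) (0,4) (1,1) (5,3)
row 1: (5,4) (3,0) (0,5) (6,6) (1,3) (4,2) (2,1)
row 2: (1,6) (0,1) (5,2) (3,3) (2,0) (6,4) (4,5)
row 3: (2,3) (5,5) (1,4) (0,0) (4,1) (3,6) (6,2)
row 4: (0,2) (6,3) (3,1) (4,4) (5,6) (2,5) (1,0)
row 5: (6,1) (2,4) (4,3) (1,5) (3,2) (5,0) (0,6)
row 6: (4,0) (1,2) (2,6) (5,1) (6,5) (0,3) (3,4)
Orthogonality requires all 49 pairs distinct.
Check by first coordinate: for each symbol s of L1, list the L2 entries in the n cells where L1 = s; they must all differ.
  L1 = 0: L2 entries (in reading order) 4, 5, 1, 0, 2, 6, 3 — all 7 distinct ✓
  L1 = 1: L2 entries (in reading order) 1, 3, 6, 4, 0, 5, 2 — all 7 distinct ✓
  L1 = 2: L2 entries (in reading order) 2, 1, 0, 3, 5, 4, 6 — all 7 distinct ✓
  L1 = 3: L2 entries (in reading order) 5, 0, 3, 6, 1, 2, 4 — all 7 distinct ✓
  L1 = 4: L2 entries (in reading order) 6, 2, 5, 1, 4, 3, 0 — all 7 distinct ✓
  L1 = 5: L2 entries (in reading order) 3, 4, 2, 5, 6, 0, 1 — all 7 distinct ✓
  L1 = 6: L2 entries (in reading order) 0, 6, 4, 2, 3, 1, 5 — all 7 distinct ✓
Every symbol of L1 meets every symbol of L2 exactly once, so all 49 pairs are distinct (49 of 49).
Conclusion: YES.

YES


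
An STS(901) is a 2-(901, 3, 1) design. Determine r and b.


An STS(v) is a 2-(v, 3, 1) BIBD: block size k = 3, λ = 1.
Replication: r(k − 1) = λ(v − 1) ⇒ r·2 = 901 − 1 = 900 ⇒ r = 450.
Block count: bk = vr ⇒ b·3 = 901·450 = 405450 ⇒ b = 135150.

r = 450, b = 135150.


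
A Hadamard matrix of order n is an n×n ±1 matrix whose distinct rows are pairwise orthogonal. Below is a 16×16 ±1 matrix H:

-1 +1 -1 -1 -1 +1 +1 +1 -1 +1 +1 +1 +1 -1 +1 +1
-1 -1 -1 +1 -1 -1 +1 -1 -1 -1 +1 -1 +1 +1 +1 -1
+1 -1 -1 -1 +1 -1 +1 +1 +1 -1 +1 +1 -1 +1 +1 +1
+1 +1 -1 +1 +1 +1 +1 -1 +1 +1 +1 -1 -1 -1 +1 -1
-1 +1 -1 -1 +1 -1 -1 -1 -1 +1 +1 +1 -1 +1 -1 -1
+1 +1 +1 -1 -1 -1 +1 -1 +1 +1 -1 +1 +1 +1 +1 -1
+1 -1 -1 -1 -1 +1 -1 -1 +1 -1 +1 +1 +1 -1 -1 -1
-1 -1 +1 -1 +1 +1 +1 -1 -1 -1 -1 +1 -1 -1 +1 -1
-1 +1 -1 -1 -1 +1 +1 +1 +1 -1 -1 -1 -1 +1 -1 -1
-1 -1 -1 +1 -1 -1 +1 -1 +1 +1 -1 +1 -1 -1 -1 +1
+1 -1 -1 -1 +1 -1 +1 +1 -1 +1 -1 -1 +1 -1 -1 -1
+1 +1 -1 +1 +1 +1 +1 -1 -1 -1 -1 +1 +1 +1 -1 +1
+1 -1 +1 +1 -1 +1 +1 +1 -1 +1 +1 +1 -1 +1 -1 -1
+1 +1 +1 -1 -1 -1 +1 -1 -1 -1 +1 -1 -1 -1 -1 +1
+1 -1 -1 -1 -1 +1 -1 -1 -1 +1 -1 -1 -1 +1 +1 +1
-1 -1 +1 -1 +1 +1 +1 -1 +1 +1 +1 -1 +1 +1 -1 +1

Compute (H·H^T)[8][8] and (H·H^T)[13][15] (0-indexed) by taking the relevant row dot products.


Row 8 of H: [-1, 1, -1, -1, -1, 1, 1, 1, 1, -1, -1, -1, -1, 1, -1, -1].
Row 13 of H: [1, 1, 1, -1, -1, -1, 1, -1, -1, -1, 1, -1, -1, -1, -1, 1].
Row 15 of H: [-1, -1, 1, -1, 1, 1, 1, -1, 1, 1, 1, -1, 1, 1, -1, 1].
(H·H^T)[8][8] = Σ_j H[8][j]·H[8][j] = (-1)² + (1)² + (-1)² + (-1)² + (-1)² + (1)² + (1)² + (1)² + (1)² + (-1)² + (-1)² + (-1)² + (-1)² + (1)² + (-1)² + (-1)² = 1 + 1 + 1 + 1 + 1 + 1 + 1 + 1 + 1 + 1 + 1 + 1 + 1 + 1 + 1 + 1 = 16.
(H·H^T)[13][15] = Σ_j H[13][j]·H[15][j] = (1)·(-1) + (1)·(-1) + (1)·(1) + (-1)·(-1) + (-1)·(1) + (-1)·(1) + (1)·(1) + (-1)·(-1) + (-1)·(1) + (-1)·(1) + (1)·(1) + (-1)·(-1) + (-1)·(1) + (-1)·(1) + (-1)·(-1) + (1)·(1) = -1 + -1 + 1 + 1 + -1 + -1 + 1 + 1 + -1 + -1 + 1 + 1 + -1 + -1 + 1 + 1 = 0.
So rows 13 and 15 are orthogonal; the diagonal entry equals n = 16.

(8,8) entry = 16; (13,15) entry = 0.


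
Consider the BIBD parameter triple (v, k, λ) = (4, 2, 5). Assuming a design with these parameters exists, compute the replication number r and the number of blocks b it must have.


Any 2-(v, k, λ) BIBD satisfies two necessary conditions:
  (i)  Each point sits in r blocks, and counting incidences through any fixed point gives r(k − 1) = λ(v − 1), so r = λ(v − 1)/(k − 1).
  (ii) Total incidences bk = vr, so b = vr/k.
Step 1: r = λ(v − 1)/(k − 1) = 5·(4 − 1)/(2 − 1) = 5·3/1 = 15/1 = 15.
Step 2: b = vr/k = 4·15/2 = 60/2 = 30.
Check integrality: r = 15 ∈ Z ✓, b = 30 ∈ Z ✓.
(These identities are necessary conditions: they determine r and b for any design with these parameters, but do not by themselves prove that one exists.)

r = 15, b = 30.


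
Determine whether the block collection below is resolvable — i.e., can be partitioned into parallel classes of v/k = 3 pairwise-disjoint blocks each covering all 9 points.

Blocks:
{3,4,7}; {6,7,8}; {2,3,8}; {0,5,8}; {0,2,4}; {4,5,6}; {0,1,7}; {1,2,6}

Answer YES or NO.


v = 9, block size k = 3, number of blocks = 8.
For resolvability, blocks must partition into parallel classes of size v/k = 3.
Total blocks must therefore be a multiple of 3: 8 = 3·2 + 2 ⇒ not divisible ✗.
Resolvable? NO.

NO


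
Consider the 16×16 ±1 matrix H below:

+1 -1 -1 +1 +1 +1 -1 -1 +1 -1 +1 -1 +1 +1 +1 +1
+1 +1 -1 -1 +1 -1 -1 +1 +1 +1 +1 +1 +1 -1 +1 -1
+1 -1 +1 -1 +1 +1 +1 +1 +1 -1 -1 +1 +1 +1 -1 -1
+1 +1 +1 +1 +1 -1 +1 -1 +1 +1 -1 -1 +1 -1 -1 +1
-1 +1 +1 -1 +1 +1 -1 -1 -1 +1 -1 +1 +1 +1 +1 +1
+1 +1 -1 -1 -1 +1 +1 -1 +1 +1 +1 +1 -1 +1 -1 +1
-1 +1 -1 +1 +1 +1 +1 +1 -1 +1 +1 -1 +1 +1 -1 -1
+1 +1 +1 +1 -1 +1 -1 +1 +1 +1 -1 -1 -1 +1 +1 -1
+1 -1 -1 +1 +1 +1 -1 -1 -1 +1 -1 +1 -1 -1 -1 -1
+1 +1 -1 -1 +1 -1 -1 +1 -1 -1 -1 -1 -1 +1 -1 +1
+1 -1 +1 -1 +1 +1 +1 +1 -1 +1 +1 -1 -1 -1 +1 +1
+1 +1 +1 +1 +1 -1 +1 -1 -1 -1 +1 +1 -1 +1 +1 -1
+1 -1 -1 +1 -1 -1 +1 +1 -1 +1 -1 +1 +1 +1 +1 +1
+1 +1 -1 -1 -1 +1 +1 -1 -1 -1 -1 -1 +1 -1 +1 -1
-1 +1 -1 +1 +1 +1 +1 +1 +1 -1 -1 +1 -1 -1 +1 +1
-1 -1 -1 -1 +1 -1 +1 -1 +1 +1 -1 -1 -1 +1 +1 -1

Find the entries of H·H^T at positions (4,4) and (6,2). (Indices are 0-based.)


Row 2 of H: [1, -1, 1, -1, 1, 1, 1, 1, 1, -1, -1, 1, 1, 1, -1, -1].
Row 4 of H: [-1, 1, 1, -1, 1, 1, -1, -1, -1, 1, -1, 1, 1, 1, 1, 1].
Row 6 of H: [-1, 1, -1, 1, 1, 1, 1, 1, -1, 1, 1, -1, 1, 1, -1, -1].
(H·H^T)[4][4] = Σ_j H[4][j]·H[4][j] = (-1)² + (1)² + (1)² + (-1)² + (1)² + (1)² + (-1)² + (-1)² + (-1)² + (1)² + (-1)² + (1)² + (1)² + (1)² + (1)² + (1)² = 1 + 1 + 1 + 1 + 1 + 1 + 1 + 1 + 1 + 1 + 1 + 1 + 1 + 1 + 1 + 1 = 16.
(H·H^T)[6][2] = Σ_j H[6][j]·H[2][j] = (-1)·(1) + (1)·(-1) + (-1)·(1) + (1)·(-1) + (1)·(1) + (1)·(1) + (1)·(1) + (1)·(1) + (-1)·(1) + (1)·(-1) + (1)·(-1) + (-1)·(1) + (1)·(1) + (1)·(1) + (-1)·(-1) + (-1)·(-1) = -1 + -1 + -1 + -1 + 1 + 1 + 1 + 1 + -1 + -1 + -1 + -1 + 1 + 1 + 1 + 1 = 0.
So rows 6 and 2 are orthogonal; the diagonal entry equals n = 16.

(4,4) entry = 16; (6,2) entry = 0.


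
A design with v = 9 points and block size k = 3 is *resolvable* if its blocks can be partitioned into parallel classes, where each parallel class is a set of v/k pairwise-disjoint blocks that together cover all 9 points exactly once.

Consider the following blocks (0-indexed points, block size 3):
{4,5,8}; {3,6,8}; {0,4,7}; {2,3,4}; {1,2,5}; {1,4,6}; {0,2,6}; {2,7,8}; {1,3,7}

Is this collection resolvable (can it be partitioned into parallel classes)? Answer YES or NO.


v = 9, block size k = 3, number of blocks = 9.
For resolvability, blocks must partition into parallel classes of size v/k = 3.
Total blocks must therefore be a multiple of 3: 9 = 3·3 + 0 ⇒ divisible ✓.
Consider block {2,3,4}. It intersects every other block in the collection, so no parallel class of size 3 can contain it.
Since every block must belong to some parallel class in a resolution, the collection cannot be partitioned into parallel classes.
Resolvable? NO.

NO


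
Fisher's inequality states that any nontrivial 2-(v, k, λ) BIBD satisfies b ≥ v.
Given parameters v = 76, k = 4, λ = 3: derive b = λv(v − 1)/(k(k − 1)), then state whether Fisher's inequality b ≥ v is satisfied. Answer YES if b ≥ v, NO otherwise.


b = λv(v − 1)/(k(k − 1)) = 3·76·75/(4·3) = 17100/12 = 1425.
Compare with v = 76: b ≥ v, so Fisher's inequality holds.

YES


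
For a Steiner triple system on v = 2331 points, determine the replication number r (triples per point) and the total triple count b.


An STS(v) is a 2-(v, 3, 1) BIBD: block size k = 3, λ = 1.
Replication: r(k − 1) = λ(v − 1) ⇒ r·2 = 2331 − 1 = 2330 ⇒ r = 1165.
Block count: bk = vr ⇒ b·3 = 2331·1165 = 2715615 ⇒ b = 905205.
(Check via b = v(v − 1)/6 = 2331·2330/6 = 5431230/6 = 905205.)

r = 1165, b = 905205.


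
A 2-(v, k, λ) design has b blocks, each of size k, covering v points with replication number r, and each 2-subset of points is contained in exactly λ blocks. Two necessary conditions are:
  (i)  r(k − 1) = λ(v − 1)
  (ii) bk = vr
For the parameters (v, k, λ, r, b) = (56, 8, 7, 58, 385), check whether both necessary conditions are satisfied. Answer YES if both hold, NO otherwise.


Condition (i): r(k − 1) = 58·7 = 406; λ(v − 1) = 7·55 = 385. Match? NO.
Condition (ii): bk = 385·8 = 3080; vr = 56·58 = 3248. Match? NO.
Both conditions hold? NO.

NO


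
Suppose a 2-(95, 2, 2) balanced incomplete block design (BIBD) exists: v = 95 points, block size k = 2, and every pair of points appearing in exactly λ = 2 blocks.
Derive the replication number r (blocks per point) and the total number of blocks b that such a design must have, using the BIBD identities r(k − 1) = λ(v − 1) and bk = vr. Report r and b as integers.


Any 2-(v, k, λ) BIBD satisfies two necessary conditions:
  (i)  Each point sits in r blocks, and counting incidences through any fixed point gives r(k − 1) = λ(v − 1), so r = λ(v − 1)/(k − 1).
  (ii) Total incidences bk = vr, so b = vr/k.
Step 1: r = λ(v − 1)/(k − 1) = 2·(95 − 1)/(2 − 1) = 2·94/1 = 188/1 = 188.
Step 2: b = vr/k = 95·188/2 = 17860/2 = 8930.
Check integrality: r = 188 ∈ Z ✓, b = 8930 ∈ Z ✓.
(These identities are necessary conditions: they determine r and b for any design with these parameters, but do not by themselves prove that one exists.)

r = 188, b = 8930.


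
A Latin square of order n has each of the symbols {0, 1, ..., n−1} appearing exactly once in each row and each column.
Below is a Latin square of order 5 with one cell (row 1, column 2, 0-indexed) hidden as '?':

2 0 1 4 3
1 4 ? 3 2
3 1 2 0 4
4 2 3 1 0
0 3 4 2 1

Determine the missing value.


Row 1 contains symbols [1, 2, 3, 4] — missing [0].
Column 2 contains symbols [1, 2, 3, 4] — missing [0].
The missing symbol must appear in both missing sets; intersection = [0].
Therefore the hidden value is 0.

Missing value = 0.


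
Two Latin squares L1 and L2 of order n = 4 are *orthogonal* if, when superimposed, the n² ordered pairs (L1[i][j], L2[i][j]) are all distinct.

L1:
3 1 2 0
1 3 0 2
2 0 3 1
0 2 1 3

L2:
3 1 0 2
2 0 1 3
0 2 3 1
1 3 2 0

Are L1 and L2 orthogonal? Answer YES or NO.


Form the n² = 16 superimposed pairs (L1[i][j], L2[i][j]), row by row (rows and columns indexed from 0):
row 0: (3,3) (1,1) (2,0) (0,2)
row 1: (1,2) (3,0) (0,1) (2,3)
row 2: (2,0) (0,2) (3,3) (1,1)
row 3: (0,1) (2,3) (1,2) (3,0)
Orthogonality requires all 16 pairs distinct.
But the pair (2,0) repeats: cell (0,2) has L1 = 2, L2 = 0, and cell (2,0) has L1 = 2, L2 = 0.
A repeated pair means some other pair never occurs (only 8 distinct pairs out of 16), so the squares are not orthogonal.
Conclusion: NO.

NO


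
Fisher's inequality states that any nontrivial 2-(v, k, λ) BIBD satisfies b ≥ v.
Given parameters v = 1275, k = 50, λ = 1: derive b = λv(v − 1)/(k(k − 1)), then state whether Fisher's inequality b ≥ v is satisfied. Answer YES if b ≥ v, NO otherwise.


r = λ(v − 1)/(k − 1) = 1·1274/49 = 26.
b = vr/k = 1275·26/50 = 663.
Fisher's inequality: b ≥ v ⇔ 663 ≥ 1275? NO.

NO


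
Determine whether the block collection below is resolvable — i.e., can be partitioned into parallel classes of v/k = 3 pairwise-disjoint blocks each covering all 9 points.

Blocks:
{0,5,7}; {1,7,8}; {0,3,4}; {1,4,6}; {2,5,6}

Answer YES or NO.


v = 9, block size k = 3, number of blocks = 5.
For resolvability, blocks must partition into parallel classes of size v/k = 3.
Total blocks must therefore be a multiple of 3: 5 = 3·1 + 2 ⇒ not divisible ✗.
Resolvable? NO.

NO


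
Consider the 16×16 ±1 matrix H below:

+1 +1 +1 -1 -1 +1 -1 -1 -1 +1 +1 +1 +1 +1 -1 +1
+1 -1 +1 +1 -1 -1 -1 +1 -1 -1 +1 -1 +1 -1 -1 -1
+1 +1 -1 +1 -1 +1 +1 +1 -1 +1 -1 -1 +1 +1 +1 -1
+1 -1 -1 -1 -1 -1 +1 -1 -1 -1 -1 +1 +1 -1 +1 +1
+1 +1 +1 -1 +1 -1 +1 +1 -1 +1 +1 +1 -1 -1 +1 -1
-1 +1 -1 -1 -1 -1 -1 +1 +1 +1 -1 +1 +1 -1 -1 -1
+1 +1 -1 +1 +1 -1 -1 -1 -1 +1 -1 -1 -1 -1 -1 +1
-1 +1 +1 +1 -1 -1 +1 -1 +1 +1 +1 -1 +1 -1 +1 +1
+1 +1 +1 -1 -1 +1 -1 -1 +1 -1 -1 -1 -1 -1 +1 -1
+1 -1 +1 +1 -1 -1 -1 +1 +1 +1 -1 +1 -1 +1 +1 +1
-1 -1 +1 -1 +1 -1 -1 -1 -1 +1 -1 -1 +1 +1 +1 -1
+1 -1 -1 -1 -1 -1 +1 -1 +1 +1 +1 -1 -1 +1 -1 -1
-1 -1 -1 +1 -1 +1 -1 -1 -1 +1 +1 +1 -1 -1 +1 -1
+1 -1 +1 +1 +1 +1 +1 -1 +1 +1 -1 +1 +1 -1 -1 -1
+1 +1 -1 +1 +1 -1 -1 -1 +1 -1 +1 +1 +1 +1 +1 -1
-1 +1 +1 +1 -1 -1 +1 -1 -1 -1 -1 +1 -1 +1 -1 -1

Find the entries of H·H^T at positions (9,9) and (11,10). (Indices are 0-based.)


Row 9 of H: [1, -1, 1, 1, -1, -1, -1, 1, 1, 1, -1, 1, -1, 1, 1, 1].
Row 10 of H: [-1, -1, 1, -1, 1, -1, -1, -1, -1, 1, -1, -1, 1, 1, 1, -1].
Row 11 of H: [1, -1, -1, -1, -1, -1, 1, -1, 1, 1, 1, -1, -1, 1, -1, -1].
(H·H^T)[9][9] = Σ_j H[9][j]·H[9][j] = (1)² + (-1)² + (1)² + (1)² + (-1)² + (-1)² + (-1)² + (1)² + (1)² + (1)² + (-1)² + (1)² + (-1)² + (1)² + (1)² + (1)² = 1 + 1 + 1 + 1 + 1 + 1 + 1 + 1 + 1 + 1 + 1 + 1 + 1 + 1 + 1 + 1 = 16.
(H·H^T)[11][10] = Σ_j H[11][j]·H[10][j] = (1)·(-1) + (-1)·(-1) + (-1)·(1) + (-1)·(-1) + (-1)·(1) + (-1)·(-1) + (1)·(-1) + (-1)·(-1) + (1)·(-1) + (1)·(1) + (1)·(-1) + (-1)·(-1) + (-1)·(1) + (1)·(1) + (-1)·(1) + (-1)·(-1) = -1 + 1 + -1 + 1 + -1 + 1 + -1 + 1 + -1 + 1 + -1 + 1 + -1 + 1 + -1 + 1 = 0.
So rows 11 and 10 are orthogonal; the diagonal entry equals n = 16.

(9,9) entry = 16; (11,10) entry = 0.


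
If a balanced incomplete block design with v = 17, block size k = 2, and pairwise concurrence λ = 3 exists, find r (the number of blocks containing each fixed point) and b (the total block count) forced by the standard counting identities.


Any 2-(v, k, λ) BIBD satisfies two necessary conditions:
  (i)  Each point sits in r blocks, and counting incidences through any fixed point gives r(k − 1) = λ(v − 1), so r = λ(v − 1)/(k − 1).
  (ii) Total incidences bk = vr, so b = vr/k.
Step 1: r = λ(v − 1)/(k − 1) = 3·(17 − 1)/(2 − 1) = 3·16/1 = 48/1 = 48.
Step 2: b = vr/k = 17·48/2 = 816/2 = 408.
Check integrality: r = 48 ∈ Z ✓, b = 408 ∈ Z ✓.
(These identities are necessary conditions: they determine r and b for any design with these parameters, but do not by themselves prove that one exists.)

r = 48, b = 408.


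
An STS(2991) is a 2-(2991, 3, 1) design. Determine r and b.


An STS(v) is a 2-(v, 3, 1) BIBD: block size k = 3, λ = 1.
Replication: r(k − 1) = λ(v − 1) ⇒ r·2 = 2991 − 1 = 2990 ⇒ r = 1495.
Block count: b = v(v − 1)/6 = 2991·2990/6 = 8943090/6 = 1490515.

r = 1495, b = 1490515.


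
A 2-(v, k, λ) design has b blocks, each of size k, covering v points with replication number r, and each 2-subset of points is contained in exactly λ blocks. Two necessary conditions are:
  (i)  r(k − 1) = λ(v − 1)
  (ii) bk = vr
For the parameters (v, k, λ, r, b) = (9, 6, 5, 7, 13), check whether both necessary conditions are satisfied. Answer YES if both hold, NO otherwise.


Condition (i): r(k − 1) = 7·5 = 35; λ(v − 1) = 5·8 = 40. Match? NO.
Condition (ii): bk = 13·6 = 78; vr = 9·7 = 63. Match? NO.
Both conditions hold? NO.

NO


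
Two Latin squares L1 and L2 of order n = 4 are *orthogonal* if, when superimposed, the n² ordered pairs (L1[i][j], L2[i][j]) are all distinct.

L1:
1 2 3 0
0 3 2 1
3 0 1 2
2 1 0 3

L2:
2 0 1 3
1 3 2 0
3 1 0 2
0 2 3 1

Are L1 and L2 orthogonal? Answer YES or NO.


Form the n² = 16 superimposed pairs (L1[i][j], L2[i][j]), row by row (rows and columns indexed from 0):
row 0: (1,2) (2,0) (3,1) (0,3)
row 1: (0,1) (3,3) (2,2) (1,0)
row 2: (3,3) (0,1) (1,0) (2,2)
row 3: (2,0) (1,2) (0,3) (3,1)
Orthogonality requires all 16 pairs distinct.
But the pair (3,3) repeats: cell (1,1) has L1 = 3, L2 = 3, and cell (2,0) has L1 = 3, L2 = 3.
A repeated pair means some other pair never occurs (only 8 distinct pairs out of 16), so the squares are not orthogonal.
Conclusion: NO.

NO


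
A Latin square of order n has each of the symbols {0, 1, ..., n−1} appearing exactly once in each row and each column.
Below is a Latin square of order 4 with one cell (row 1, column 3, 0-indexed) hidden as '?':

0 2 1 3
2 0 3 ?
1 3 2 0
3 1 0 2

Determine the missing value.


Row 1 contains symbols [0, 2, 3] — missing [1].
Column 3 contains symbols [0, 2, 3] — missing [1].
The missing symbol must appear in both missing sets; intersection = [1].
Therefore the hidden value is 1.

Missing value = 1.
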